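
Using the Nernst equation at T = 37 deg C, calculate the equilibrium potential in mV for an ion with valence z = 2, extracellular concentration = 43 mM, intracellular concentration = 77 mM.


E = (RT/(zF)) * ln(C_out/C_in)
T = 37 + 273.15 = 310.15 K
E = (8.314 * 310.15 / (2 * 96485)) * ln(43/77)
E = -7.785 mV


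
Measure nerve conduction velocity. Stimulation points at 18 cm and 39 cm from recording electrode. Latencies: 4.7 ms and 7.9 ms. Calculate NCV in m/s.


Distance = (39 - 18) / 100 = 0.21 m
dt = (7.9 - 4.7) / 1000 = 0.0032 s
NCV = dist / dt = 65.62 m/s


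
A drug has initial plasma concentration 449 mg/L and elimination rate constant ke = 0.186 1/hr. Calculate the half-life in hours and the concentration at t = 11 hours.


t_half = ln(2) / ke = 0.693147 / 0.186 = 3.727 hr
C(t) = C0 * exp(-ke*t) = 449 * exp(-0.186*11)
C(11) = 58.03 mg/L


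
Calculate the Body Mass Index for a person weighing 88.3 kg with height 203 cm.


BMI = weight / height^2
height = 203 cm = 2.03 m
BMI = 88.3 / 2.03^2
BMI = 21.43 kg/m^2


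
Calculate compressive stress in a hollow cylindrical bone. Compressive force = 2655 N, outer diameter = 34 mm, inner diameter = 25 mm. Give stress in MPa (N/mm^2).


A = pi*(r_o^2 - r_i^2)
r_o = 17 mm, r_i = 12.5 mm
A = 417.046 mm^2
sigma = F/A = 2655 / 417.046
sigma = 6.366 MPa


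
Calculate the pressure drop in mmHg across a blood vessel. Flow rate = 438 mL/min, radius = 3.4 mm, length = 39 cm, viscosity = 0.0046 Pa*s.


dP = 8*mu*L*Q / (pi*r^4)
Q = 438 mL/min = 7.3e-06 m^3/s
dP = 249.557 Pa = 249.557 / 133.322 mmHg = 1.872 mmHg


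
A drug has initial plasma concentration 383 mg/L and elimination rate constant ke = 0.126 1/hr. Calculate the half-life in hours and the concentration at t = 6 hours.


t_half = ln(2) / ke = 0.693147 / 0.126 = 5.501 hr
C(t) = C0 * exp(-ke*t) = 383 * exp(-0.126*6)
C(6) = 179.8 mg/L


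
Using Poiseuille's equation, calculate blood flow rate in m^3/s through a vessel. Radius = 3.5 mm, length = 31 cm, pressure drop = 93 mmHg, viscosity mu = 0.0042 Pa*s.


Q = pi*r^4*dP / (8*mu*L)
r = 0.0035 m, L = 0.31 m
dP = 93 mmHg = 12398.946 Pa
Q = 5.6118e-04 m^3/s


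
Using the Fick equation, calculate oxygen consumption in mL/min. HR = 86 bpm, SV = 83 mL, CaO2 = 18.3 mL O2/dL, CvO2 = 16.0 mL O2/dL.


CO = HR*SV = 86*83/1000 = 7.138 L/min
a-v O2 diff = 18.3 - 16.0 = 2.3 mL/dL
VO2 = CO * (CaO2-CvO2) * 10 dL/L
VO2 = 7.138 * 2.3 * 10
VO2 = 164.2 mL/min


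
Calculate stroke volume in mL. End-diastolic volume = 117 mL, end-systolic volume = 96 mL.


SV = EDV - ESV
SV = 117 - 96
SV = 21 mL


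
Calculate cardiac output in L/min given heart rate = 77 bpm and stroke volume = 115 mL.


CO = HR * SV
CO = 77 * 115 / 1000
CO = 8.855 L/min


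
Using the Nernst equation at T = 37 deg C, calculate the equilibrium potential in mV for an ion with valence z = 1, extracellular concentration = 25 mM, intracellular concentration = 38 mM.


E = (RT/(zF)) * ln(C_out/C_in)
T = 37 + 273.15 = 310.15 K
E = (8.314 * 310.15 / (1 * 96485)) * ln(25/38)
E = -11.19 mV


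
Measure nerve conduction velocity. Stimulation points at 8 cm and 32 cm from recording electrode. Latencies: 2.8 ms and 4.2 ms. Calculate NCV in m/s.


Distance = (32 - 8) / 100 = 0.24 m
dt = (4.2 - 2.8) / 1000 = 0.0014 s
NCV = dist / dt = 171.4 m/s


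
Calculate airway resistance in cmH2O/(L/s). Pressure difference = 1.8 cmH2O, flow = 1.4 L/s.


R = dP / flow
R = 1.8 / 1.4
R = 1.286 cmH2O/(L/s)


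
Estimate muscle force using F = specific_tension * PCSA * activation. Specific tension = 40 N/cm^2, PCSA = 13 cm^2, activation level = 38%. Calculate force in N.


F = sigma * PCSA * activation
F = 40 * 13 * 0.38
F = 197.6 N


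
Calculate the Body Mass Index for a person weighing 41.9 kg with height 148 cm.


BMI = weight / height^2
height = 148 cm = 1.48 m
BMI = 41.9 / 1.48^2
BMI = 19.13 kg/m^2


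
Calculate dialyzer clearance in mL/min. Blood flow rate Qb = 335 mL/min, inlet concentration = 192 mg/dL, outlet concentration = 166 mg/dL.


K = Qb * (Cb_in - Cb_out) / Cb_in
K = 335 * (192 - 166) / 192
K = 45.36 mL/min


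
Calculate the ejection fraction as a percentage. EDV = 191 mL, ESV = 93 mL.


SV = EDV - ESV = 191 - 93 = 98 mL
EF = SV/EDV * 100 = 98/191 * 100
EF = 51.31%


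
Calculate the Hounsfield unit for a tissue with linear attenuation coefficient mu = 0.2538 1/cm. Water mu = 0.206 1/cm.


HU = ((mu_tissue - mu_water) / mu_water) * 1000
HU = ((0.2538 - 0.206) / 0.206) * 1000
HU = 232


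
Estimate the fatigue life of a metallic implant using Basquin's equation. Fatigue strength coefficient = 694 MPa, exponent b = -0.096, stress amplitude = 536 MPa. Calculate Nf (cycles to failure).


sigma_a = sigma_f' * (2Nf)^b
2Nf = (sigma_a/sigma_f')^(1/b)
2Nf = (536/694)^(1/-0.096)
2Nf = 14.746691
Nf = 7.373


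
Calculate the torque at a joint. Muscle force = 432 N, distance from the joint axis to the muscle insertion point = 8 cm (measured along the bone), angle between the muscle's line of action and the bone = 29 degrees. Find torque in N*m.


Torque = F * d * sin(theta)   (moment arm = d*sin(theta))
d = 8 cm = 0.08 m
Torque = 432 * 0.08 * sin(29)
Torque = 16.76 N*m


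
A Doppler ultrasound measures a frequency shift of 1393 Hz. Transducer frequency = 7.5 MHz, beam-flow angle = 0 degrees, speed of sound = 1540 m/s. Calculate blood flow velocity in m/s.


v = fd * c / (2 * f0 * cos(theta))
v = 1393 * 1540 / (2 * 7.5000e+06 * cos(0))
v = 0.143 m/s


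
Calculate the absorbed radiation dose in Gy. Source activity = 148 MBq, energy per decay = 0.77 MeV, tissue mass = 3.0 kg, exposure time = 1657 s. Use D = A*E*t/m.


A = 148 MBq = 1.4800e+08 Bq
E = 0.77 MeV = 1.23354e-13 J
D = A*E*t/m = 1.4800e+08*1.23354e-13*1657/3.0
D = 0.01008 Gy


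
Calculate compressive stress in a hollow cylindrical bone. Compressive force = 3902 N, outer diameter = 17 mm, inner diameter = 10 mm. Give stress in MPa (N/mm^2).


A = pi*(r_o^2 - r_i^2)
r_o = 8.5 mm, r_i = 5 mm
A = 148.44 mm^2
sigma = F/A = 3902 / 148.44
sigma = 26.29 MPa


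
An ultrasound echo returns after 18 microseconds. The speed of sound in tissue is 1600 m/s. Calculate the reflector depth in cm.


depth = c * t / 2
t = 18 us = 1.8000e-05 s
depth = 1600 * 1.8000e-05 / 2
depth = 0.0144 m = 1.44 cm


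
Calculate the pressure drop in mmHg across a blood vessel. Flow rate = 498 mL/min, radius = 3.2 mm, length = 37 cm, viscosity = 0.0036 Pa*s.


dP = 8*mu*L*Q / (pi*r^4)
Q = 498 mL/min = 8.3e-06 m^3/s
dP = 268.487 Pa = 268.487 / 133.322 mmHg = 2.014 mmHg


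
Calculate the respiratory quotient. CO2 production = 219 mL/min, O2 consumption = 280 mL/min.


RQ = VCO2 / VO2
RQ = 219 / 280
RQ = 0.7821


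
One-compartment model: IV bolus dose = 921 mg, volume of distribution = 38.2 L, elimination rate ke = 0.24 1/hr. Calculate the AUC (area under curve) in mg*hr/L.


C0 = Dose/Vd = 921/38.2 = 24.1099 mg/L
AUC = C0/ke = 24.1099/0.24
AUC = 100.5 mg*hr/L


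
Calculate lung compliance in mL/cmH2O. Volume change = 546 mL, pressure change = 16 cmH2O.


C = dV / dP
C = 546 / 16
C = 34.12 mL/cmH2O


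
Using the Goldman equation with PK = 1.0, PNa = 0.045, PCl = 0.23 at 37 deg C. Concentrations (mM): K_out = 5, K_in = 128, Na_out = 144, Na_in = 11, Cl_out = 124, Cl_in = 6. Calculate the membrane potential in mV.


Vm = (RT/F)*ln((PK*Ko + PNa*Nao + PCl*Cli)/(PK*Ki + PNa*Nai + PCl*Clo))
Numer = 12.86, Denom = 157.015
Vm = -66.87 mV


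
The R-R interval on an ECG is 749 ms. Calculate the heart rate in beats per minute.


HR = 60 / RR_interval(s)
RR = 749 ms = 0.749 s
HR = 60 / 0.749 = 80.11 bpm


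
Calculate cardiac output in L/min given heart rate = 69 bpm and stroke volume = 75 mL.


CO = HR * SV
CO = 69 * 75 / 1000
CO = 5.175 L/min


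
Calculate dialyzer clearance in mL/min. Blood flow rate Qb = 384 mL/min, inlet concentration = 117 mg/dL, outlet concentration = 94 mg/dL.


K = Qb * (Cb_in - Cb_out) / Cb_in
K = 384 * (117 - 94) / 117
K = 75.49 mL/min


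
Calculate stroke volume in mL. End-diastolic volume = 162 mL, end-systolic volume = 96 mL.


SV = EDV - ESV
SV = 162 - 96
SV = 66 mL


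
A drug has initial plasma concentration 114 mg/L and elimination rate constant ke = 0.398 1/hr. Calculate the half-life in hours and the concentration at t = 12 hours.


t_half = ln(2) / ke = 0.693147 / 0.398 = 1.742 hr
C(t) = C0 * exp(-ke*t) = 114 * exp(-0.398*12)
C(12) = 0.961 mg/L


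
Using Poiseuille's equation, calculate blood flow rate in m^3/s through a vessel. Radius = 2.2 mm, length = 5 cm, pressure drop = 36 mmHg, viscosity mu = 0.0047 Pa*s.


Q = pi*r^4*dP / (8*mu*L)
r = 0.0022 m, L = 0.05 m
dP = 36 mmHg = 4799.592 Pa
Q = 1.8788e-04 m^3/s


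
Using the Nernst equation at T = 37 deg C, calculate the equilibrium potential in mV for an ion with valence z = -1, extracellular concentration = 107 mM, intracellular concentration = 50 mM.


E = (RT/(zF)) * ln(C_out/C_in)
T = 37 + 273.15 = 310.15 K
E = (8.314 * 310.15 / (-1 * 96485)) * ln(107/50)
E = -20.33 mV


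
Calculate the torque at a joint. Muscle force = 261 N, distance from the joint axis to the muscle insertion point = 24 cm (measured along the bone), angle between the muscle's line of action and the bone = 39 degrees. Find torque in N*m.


Torque = F * d * sin(theta)   (moment arm = d*sin(theta))
d = 24 cm = 0.24 m
Torque = 261 * 0.24 * sin(39)
Torque = 39.42 N*m


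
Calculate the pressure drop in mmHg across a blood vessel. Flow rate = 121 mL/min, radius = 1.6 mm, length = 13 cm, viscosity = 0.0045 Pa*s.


dP = 8*mu*L*Q / (pi*r^4)
Q = 121 mL/min = 2.01667e-06 m^3/s
dP = 458.407 Pa = 458.407 / 133.322 mmHg = 3.438 mmHg


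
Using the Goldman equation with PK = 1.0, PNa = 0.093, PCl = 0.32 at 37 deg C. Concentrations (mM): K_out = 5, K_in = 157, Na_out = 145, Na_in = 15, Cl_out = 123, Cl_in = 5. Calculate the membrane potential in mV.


Vm = (RT/F)*ln((PK*Ko + PNa*Nao + PCl*Cli)/(PK*Ki + PNa*Nai + PCl*Clo))
Numer = 20.085, Denom = 197.755
Vm = -61.12 mV


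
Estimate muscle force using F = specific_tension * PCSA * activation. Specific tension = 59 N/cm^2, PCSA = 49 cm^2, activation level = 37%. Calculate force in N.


F = sigma * PCSA * activation
F = 59 * 49 * 0.37
F = 1070 N


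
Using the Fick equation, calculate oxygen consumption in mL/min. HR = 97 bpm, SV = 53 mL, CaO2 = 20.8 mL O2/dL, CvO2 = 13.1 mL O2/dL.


CO = HR*SV = 97*53/1000 = 5.141 L/min
a-v O2 diff = 20.8 - 13.1 = 7.7 mL/dL
VO2 = CO * (CaO2-CvO2) * 10 dL/L
VO2 = 5.141 * 7.7 * 10
VO2 = 395.9 mL/min


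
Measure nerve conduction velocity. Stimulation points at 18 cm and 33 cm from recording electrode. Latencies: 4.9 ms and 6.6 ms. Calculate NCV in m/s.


Distance = (33 - 18) / 100 = 0.15 m
dt = (6.6 - 4.9) / 1000 = 0.0017 s
NCV = dist / dt = 88.24 m/s


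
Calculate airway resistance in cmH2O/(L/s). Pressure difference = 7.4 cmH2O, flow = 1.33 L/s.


R = dP / flow
R = 7.4 / 1.33
R = 5.564 cmH2O/(L/s)


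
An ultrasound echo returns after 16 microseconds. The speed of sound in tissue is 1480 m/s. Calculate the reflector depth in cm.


depth = c * t / 2
t = 16 us = 1.6000e-05 s
depth = 1480 * 1.6000e-05 / 2
depth = 0.01184 m = 1.184 cm


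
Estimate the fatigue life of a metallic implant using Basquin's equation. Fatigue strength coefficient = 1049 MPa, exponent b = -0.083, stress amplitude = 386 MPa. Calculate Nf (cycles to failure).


sigma_a = sigma_f' * (2Nf)^b
2Nf = (sigma_a/sigma_f')^(1/b)
2Nf = (386/1049)^(1/-0.083)
2Nf = 170287.56
Nf = 8.514e+04


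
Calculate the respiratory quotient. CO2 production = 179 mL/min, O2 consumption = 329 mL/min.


RQ = VCO2 / VO2
RQ = 179 / 329
RQ = 0.5441


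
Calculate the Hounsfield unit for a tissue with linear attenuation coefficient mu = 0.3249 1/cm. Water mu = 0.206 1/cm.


HU = ((mu_tissue - mu_water) / mu_water) * 1000
HU = ((0.3249 - 0.206) / 0.206) * 1000
HU = 577.2


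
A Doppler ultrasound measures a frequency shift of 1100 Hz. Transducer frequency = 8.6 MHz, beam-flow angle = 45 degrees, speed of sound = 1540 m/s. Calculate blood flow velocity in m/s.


v = fd * c / (2 * f0 * cos(theta))
v = 1100 * 1540 / (2 * 8.6000e+06 * cos(45))
v = 0.1393 m/s


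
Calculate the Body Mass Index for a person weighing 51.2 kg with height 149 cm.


BMI = weight / height^2
height = 149 cm = 1.49 m
BMI = 51.2 / 1.49^2
BMI = 23.06 kg/m^2


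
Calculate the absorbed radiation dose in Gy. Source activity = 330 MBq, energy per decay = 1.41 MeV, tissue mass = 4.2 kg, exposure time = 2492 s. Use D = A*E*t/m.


A = 330 MBq = 3.3000e+08 Bq
E = 1.41 MeV = 2.25882e-13 J
D = A*E*t/m = 3.3000e+08*2.25882e-13*2492/4.2
D = 0.04423 Gy


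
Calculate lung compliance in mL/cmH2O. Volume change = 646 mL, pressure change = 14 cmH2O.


C = dV / dP
C = 646 / 14
C = 46.14 mL/cmH2O


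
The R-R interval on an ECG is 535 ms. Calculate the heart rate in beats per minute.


HR = 60 / RR_interval(s)
RR = 535 ms = 0.535 s
HR = 60 / 0.535 = 112.1 bpm


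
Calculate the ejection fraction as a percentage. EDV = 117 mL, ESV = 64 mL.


SV = EDV - ESV = 117 - 64 = 53 mL
EF = SV/EDV * 100 = 53/117 * 100
EF = 45.3%


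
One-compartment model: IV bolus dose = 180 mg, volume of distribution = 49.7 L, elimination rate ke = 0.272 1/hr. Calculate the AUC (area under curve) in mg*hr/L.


C0 = Dose/Vd = 180/49.7 = 3.62173 mg/L
AUC = C0/ke = 3.62173/0.272
AUC = 13.32 mg*hr/L


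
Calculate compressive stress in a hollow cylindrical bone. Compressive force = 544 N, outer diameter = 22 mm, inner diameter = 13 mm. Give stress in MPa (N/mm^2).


A = pi*(r_o^2 - r_i^2)
r_o = 11 mm, r_i = 6.5 mm
A = 247.4 mm^2
sigma = F/A = 544 / 247.4
sigma = 2.199 MPa


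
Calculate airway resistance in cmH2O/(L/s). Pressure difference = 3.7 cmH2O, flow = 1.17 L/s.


R = dP / flow
R = 3.7 / 1.17
R = 3.162 cmH2O/(L/s)


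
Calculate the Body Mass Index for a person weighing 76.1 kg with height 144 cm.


BMI = weight / height^2
height = 144 cm = 1.44 m
BMI = 76.1 / 1.44^2
BMI = 36.7 kg/m^2


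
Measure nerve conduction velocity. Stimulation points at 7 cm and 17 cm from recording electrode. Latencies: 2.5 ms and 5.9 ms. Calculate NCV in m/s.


Distance = (17 - 7) / 100 = 0.1 m
dt = (5.9 - 2.5) / 1000 = 0.0034 s
NCV = dist / dt = 29.41 m/s


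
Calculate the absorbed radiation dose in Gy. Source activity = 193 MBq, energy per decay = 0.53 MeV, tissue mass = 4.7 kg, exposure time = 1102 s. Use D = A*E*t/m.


A = 193 MBq = 1.9300e+08 Bq
E = 0.53 MeV = 8.4906e-14 J
D = A*E*t/m = 1.9300e+08*8.4906e-14*1102/4.7
D = 0.003842 Gy


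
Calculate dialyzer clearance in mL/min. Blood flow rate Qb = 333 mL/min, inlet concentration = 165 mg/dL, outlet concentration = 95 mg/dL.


K = Qb * (Cb_in - Cb_out) / Cb_in
K = 333 * (165 - 95) / 165
K = 141.3 mL/min


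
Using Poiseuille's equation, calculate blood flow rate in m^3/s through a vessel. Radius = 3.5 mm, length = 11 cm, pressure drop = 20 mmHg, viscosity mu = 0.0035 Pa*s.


Q = pi*r^4*dP / (8*mu*L)
r = 0.0035 m, L = 0.11 m
dP = 20 mmHg = 2666.44 Pa
Q = 4.0813e-04 m^3/s


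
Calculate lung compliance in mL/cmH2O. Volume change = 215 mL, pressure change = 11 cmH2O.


C = dV / dP
C = 215 / 11
C = 19.55 mL/cmH2O


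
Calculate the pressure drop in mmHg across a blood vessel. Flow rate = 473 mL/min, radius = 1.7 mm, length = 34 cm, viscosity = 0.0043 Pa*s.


dP = 8*mu*L*Q / (pi*r^4)
Q = 473 mL/min = 7.88333e-06 m^3/s
dP = 3514 Pa = 3514 / 133.322 mmHg = 26.36 mmHg


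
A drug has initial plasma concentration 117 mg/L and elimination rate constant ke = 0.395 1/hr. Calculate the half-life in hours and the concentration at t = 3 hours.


t_half = ln(2) / ke = 0.693147 / 0.395 = 1.755 hr
C(t) = C0 * exp(-ke*t) = 117 * exp(-0.395*3)
C(3) = 35.77 mg/L


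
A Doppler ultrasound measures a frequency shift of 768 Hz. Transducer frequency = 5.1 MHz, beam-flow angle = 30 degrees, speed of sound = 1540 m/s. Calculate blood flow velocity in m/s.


v = fd * c / (2 * f0 * cos(theta))
v = 768 * 1540 / (2 * 5.1000e+06 * cos(30))
v = 0.1339 m/s


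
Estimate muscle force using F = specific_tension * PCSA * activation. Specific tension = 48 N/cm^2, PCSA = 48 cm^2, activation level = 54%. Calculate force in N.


F = sigma * PCSA * activation
F = 48 * 48 * 0.54
F = 1244 N


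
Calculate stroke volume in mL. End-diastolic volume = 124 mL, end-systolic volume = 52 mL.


SV = EDV - ESV
SV = 124 - 52
SV = 72 mL


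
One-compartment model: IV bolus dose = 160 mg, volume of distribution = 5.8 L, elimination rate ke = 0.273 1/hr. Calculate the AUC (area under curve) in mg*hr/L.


C0 = Dose/Vd = 160/5.8 = 27.5862 mg/L
AUC = C0/ke = 27.5862/0.273
AUC = 101 mg*hr/L


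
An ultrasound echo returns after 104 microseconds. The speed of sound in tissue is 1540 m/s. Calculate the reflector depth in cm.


depth = c * t / 2
t = 104 us = 1.0400e-04 s
depth = 1540 * 1.0400e-04 / 2
depth = 0.08008 m = 8.008 cm


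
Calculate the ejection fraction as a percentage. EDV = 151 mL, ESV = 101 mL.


SV = EDV - ESV = 151 - 101 = 50 mL
EF = SV/EDV * 100 = 50/151 * 100
EF = 33.11%


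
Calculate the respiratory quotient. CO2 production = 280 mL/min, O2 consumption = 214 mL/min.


RQ = VCO2 / VO2
RQ = 280 / 214
RQ = 1.308


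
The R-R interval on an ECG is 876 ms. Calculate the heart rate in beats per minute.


HR = 60 / RR_interval(s)
RR = 876 ms = 0.876 s
HR = 60 / 0.876 = 68.49 bpm


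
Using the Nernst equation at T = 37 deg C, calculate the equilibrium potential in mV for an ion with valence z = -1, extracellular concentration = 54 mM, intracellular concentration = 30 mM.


E = (RT/(zF)) * ln(C_out/C_in)
T = 37 + 273.15 = 310.15 K
E = (8.314 * 310.15 / (-1 * 96485)) * ln(54/30)
E = -15.71 mV


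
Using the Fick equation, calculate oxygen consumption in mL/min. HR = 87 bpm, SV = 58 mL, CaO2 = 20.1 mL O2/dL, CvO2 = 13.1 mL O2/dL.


CO = HR*SV = 87*58/1000 = 5.046 L/min
a-v O2 diff = 20.1 - 13.1 = 7 mL/dL
VO2 = CO * (CaO2-CvO2) * 10 dL/L
VO2 = 5.046 * 7 * 10
VO2 = 353.2 mL/min


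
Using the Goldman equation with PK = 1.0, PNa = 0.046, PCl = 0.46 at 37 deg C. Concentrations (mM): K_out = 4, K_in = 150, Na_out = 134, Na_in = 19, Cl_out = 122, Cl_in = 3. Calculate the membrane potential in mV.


Vm = (RT/F)*ln((PK*Ko + PNa*Nao + PCl*Cli)/(PK*Ki + PNa*Nai + PCl*Clo))
Numer = 11.544, Denom = 206.994
Vm = -77.14 mV


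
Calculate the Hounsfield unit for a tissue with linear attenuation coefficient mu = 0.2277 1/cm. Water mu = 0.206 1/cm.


HU = ((mu_tissue - mu_water) / mu_water) * 1000
HU = ((0.2277 - 0.206) / 0.206) * 1000
HU = 105.3


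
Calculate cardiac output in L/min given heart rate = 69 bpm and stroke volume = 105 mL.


CO = HR * SV
CO = 69 * 105 / 1000
CO = 7.245 L/min


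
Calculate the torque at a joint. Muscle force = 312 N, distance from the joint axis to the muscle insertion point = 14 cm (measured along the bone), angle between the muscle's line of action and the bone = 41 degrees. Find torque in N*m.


Torque = F * d * sin(theta)   (moment arm = d*sin(theta))
d = 14 cm = 0.14 m
Torque = 312 * 0.14 * sin(41)
Torque = 28.66 N*m


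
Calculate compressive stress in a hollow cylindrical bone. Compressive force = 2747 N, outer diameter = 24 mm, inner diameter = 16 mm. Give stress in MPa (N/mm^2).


A = pi*(r_o^2 - r_i^2)
r_o = 12 mm, r_i = 8 mm
A = 251.327 mm^2
sigma = F/A = 2747 / 251.327
sigma = 10.93 MPa


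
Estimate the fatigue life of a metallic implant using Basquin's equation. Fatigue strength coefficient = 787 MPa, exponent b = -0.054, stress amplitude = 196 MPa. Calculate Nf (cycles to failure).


sigma_a = sigma_f' * (2Nf)^b
2Nf = (sigma_a/sigma_f')^(1/b)
2Nf = (196/787)^(1/-0.054)
2Nf = 1.5134748e+11
Nf = 7.5674e+10


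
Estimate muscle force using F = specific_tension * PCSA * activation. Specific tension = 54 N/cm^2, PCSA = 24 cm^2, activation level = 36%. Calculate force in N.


F = sigma * PCSA * activation
F = 54 * 24 * 0.36
F = 466.6 N


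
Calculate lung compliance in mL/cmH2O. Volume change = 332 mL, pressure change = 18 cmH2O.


C = dV / dP
C = 332 / 18
C = 18.44 mL/cmH2O


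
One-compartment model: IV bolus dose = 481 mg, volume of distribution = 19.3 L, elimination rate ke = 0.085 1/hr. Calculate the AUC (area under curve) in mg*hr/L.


C0 = Dose/Vd = 481/19.3 = 24.9223 mg/L
AUC = C0/ke = 24.9223/0.085
AUC = 293.2 mg*hr/L


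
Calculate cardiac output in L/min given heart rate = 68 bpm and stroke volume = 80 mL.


CO = HR * SV
CO = 68 * 80 / 1000
CO = 5.44 L/min


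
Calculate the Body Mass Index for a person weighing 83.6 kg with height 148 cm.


BMI = weight / height^2
height = 148 cm = 1.48 m
BMI = 83.6 / 1.48^2
BMI = 38.17 kg/m^2


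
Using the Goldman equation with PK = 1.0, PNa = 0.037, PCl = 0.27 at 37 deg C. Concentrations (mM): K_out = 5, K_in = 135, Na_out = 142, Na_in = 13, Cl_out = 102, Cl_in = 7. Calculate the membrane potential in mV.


Vm = (RT/F)*ln((PK*Ko + PNa*Nao + PCl*Cli)/(PK*Ki + PNa*Nai + PCl*Clo))
Numer = 12.144, Denom = 163.021
Vm = -69.41 mV


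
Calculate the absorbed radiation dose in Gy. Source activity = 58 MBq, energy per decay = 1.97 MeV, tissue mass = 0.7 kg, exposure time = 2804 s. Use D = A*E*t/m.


A = 58 MBq = 5.8000e+07 Bq
E = 1.97 MeV = 3.15594e-13 J
D = A*E*t/m = 5.8000e+07*3.15594e-13*2804/0.7
D = 0.07332 Gy


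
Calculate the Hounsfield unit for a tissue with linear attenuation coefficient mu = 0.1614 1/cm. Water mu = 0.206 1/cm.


HU = ((mu_tissue - mu_water) / mu_water) * 1000
HU = ((0.1614 - 0.206) / 0.206) * 1000
HU = -216.5


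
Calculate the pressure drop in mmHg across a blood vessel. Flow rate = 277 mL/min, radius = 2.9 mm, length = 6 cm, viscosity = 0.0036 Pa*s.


dP = 8*mu*L*Q / (pi*r^4)
Q = 277 mL/min = 4.61667e-06 m^3/s
dP = 35.903 Pa = 35.903 / 133.322 mmHg = 0.2693 mmHg


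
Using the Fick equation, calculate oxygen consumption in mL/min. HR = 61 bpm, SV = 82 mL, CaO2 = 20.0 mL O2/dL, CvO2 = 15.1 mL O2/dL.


CO = HR*SV = 61*82/1000 = 5.002 L/min
a-v O2 diff = 20.0 - 15.1 = 4.9 mL/dL
VO2 = CO * (CaO2-CvO2) * 10 dL/L
VO2 = 5.002 * 4.9 * 10
VO2 = 245.1 mL/min


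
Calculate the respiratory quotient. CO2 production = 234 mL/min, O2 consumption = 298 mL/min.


RQ = VCO2 / VO2
RQ = 234 / 298
RQ = 0.7852


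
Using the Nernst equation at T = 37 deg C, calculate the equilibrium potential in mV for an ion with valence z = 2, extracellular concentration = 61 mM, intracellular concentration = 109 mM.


E = (RT/(zF)) * ln(C_out/C_in)
T = 37 + 273.15 = 310.15 K
E = (8.314 * 310.15 / (2 * 96485)) * ln(61/109)
E = -7.757 mV


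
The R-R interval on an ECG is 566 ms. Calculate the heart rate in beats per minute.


HR = 60 / RR_interval(s)
RR = 566 ms = 0.566 s
HR = 60 / 0.566 = 106 bpm


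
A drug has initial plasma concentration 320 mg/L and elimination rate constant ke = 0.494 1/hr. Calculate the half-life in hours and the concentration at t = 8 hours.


t_half = ln(2) / ke = 0.693147 / 0.494 = 1.403 hr
C(t) = C0 * exp(-ke*t) = 320 * exp(-0.494*8)
C(8) = 6.149 mg/L


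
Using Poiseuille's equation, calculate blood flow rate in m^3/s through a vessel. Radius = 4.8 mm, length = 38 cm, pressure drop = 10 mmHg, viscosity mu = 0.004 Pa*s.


Q = pi*r^4*dP / (8*mu*L)
r = 0.0048 m, L = 0.38 m
dP = 10 mmHg = 1333.22 Pa
Q = 1.8284e-04 m^3/s


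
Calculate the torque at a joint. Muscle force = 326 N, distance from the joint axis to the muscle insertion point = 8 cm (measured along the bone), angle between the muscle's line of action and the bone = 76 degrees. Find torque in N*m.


Torque = F * d * sin(theta)   (moment arm = d*sin(theta))
d = 8 cm = 0.08 m
Torque = 326 * 0.08 * sin(76)
Torque = 25.31 N*m


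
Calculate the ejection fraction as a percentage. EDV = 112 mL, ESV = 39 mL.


SV = EDV - ESV = 112 - 39 = 73 mL
EF = SV/EDV * 100 = 73/112 * 100
EF = 65.18%


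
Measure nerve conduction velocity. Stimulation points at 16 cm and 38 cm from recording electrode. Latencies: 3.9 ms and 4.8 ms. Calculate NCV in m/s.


Distance = (38 - 16) / 100 = 0.22 m
dt = (4.8 - 3.9) / 1000 = 9.0000e-04 s
NCV = dist / dt = 244.4 m/s


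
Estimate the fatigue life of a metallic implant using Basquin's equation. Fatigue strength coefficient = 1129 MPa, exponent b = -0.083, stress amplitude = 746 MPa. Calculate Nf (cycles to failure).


sigma_a = sigma_f' * (2Nf)^b
2Nf = (sigma_a/sigma_f')^(1/b)
2Nf = (746/1129)^(1/-0.083)
2Nf = 147.27665
Nf = 73.64


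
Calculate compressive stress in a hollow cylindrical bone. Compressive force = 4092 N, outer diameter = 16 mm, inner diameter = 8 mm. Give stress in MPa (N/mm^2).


A = pi*(r_o^2 - r_i^2)
r_o = 8 mm, r_i = 4 mm
A = 150.796 mm^2
sigma = F/A = 4092 / 150.796
sigma = 27.14 MPa


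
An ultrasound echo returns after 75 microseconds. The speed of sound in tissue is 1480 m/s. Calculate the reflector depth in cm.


depth = c * t / 2
t = 75 us = 7.5000e-05 s
depth = 1480 * 7.5000e-05 / 2
depth = 0.0555 m = 5.55 cm


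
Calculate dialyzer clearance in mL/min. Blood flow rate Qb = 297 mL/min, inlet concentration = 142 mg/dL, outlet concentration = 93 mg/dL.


K = Qb * (Cb_in - Cb_out) / Cb_in
K = 297 * (142 - 93) / 142
K = 102.5 mL/min


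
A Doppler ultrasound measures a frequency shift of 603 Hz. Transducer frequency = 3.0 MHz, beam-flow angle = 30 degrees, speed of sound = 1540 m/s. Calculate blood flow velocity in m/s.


v = fd * c / (2 * f0 * cos(theta))
v = 603 * 1540 / (2 * 3.0000e+06 * cos(30))
v = 0.1787 m/s


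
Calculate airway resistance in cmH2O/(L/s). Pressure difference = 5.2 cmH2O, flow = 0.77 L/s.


R = dP / flow
R = 5.2 / 0.77
R = 6.753 cmH2O/(L/s)


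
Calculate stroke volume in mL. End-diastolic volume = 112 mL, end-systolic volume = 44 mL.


SV = EDV - ESV
SV = 112 - 44
SV = 68 mL


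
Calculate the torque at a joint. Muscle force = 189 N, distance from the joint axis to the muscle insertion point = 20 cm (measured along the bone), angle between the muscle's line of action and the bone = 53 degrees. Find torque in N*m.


Torque = F * d * sin(theta)   (moment arm = d*sin(theta))
d = 20 cm = 0.2 m
Torque = 189 * 0.2 * sin(53)
Torque = 30.19 N*m


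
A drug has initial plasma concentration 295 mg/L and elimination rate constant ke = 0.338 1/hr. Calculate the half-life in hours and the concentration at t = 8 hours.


t_half = ln(2) / ke = 0.693147 / 0.338 = 2.051 hr
C(t) = C0 * exp(-ke*t) = 295 * exp(-0.338*8)
C(8) = 19.75 mg/L


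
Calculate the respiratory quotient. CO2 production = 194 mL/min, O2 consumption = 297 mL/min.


RQ = VCO2 / VO2
RQ = 194 / 297
RQ = 0.6532


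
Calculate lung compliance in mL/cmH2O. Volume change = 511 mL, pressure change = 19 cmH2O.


C = dV / dP
C = 511 / 19
C = 26.89 mL/cmH2O


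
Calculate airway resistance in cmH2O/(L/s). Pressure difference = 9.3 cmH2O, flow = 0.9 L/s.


R = dP / flow
R = 9.3 / 0.9
R = 10.33 cmH2O/(L/s)


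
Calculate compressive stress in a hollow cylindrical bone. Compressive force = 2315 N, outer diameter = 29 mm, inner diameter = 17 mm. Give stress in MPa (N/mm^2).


A = pi*(r_o^2 - r_i^2)
r_o = 14.5 mm, r_i = 8.5 mm
A = 433.54 mm^2
sigma = F/A = 2315 / 433.54
sigma = 5.34 MPa


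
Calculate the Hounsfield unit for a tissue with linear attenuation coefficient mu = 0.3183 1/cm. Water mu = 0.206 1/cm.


HU = ((mu_tissue - mu_water) / mu_water) * 1000
HU = ((0.3183 - 0.206) / 0.206) * 1000
HU = 545.1


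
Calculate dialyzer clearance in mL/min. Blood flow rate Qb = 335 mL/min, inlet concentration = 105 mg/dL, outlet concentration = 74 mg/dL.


K = Qb * (Cb_in - Cb_out) / Cb_in
K = 335 * (105 - 74) / 105
K = 98.9 mL/min


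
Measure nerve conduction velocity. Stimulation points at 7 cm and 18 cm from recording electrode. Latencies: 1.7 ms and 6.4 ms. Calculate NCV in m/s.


Distance = (18 - 7) / 100 = 0.11 m
dt = (6.4 - 1.7) / 1000 = 0.0047 s
NCV = dist / dt = 23.4 m/s


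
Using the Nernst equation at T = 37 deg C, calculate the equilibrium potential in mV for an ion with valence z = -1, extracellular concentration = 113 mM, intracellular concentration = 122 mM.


E = (RT/(zF)) * ln(C_out/C_in)
T = 37 + 273.15 = 310.15 K
E = (8.314 * 310.15 / (-1 * 96485)) * ln(113/122)
E = 2.048 mV


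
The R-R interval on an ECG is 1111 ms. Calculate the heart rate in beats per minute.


HR = 60 / RR_interval(s)
RR = 1111 ms = 1.111 s
HR = 60 / 1.111 = 54.01 bpm


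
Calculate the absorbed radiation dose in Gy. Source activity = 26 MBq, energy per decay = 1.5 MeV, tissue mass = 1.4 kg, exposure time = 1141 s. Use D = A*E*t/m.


A = 26 MBq = 2.6000e+07 Bq
E = 1.5 MeV = 2.403e-13 J
D = A*E*t/m = 2.6000e+07*2.403e-13*1141/1.4
D = 0.005092 Gy


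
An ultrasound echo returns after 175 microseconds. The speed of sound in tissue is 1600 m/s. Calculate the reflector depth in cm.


depth = c * t / 2
t = 175 us = 1.7500e-04 s
depth = 1600 * 1.7500e-04 / 2
depth = 0.14 m = 14 cm


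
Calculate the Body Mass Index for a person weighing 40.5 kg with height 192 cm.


BMI = weight / height^2
height = 192 cm = 1.92 m
BMI = 40.5 / 1.92^2
BMI = 10.99 kg/m^2


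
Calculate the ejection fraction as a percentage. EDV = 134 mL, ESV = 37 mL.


SV = EDV - ESV = 134 - 37 = 97 mL
EF = SV/EDV * 100 = 97/134 * 100
EF = 72.39%


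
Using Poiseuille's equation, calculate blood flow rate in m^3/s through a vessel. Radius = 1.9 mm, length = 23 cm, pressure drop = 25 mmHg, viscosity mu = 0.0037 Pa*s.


Q = pi*r^4*dP / (8*mu*L)
r = 0.0019 m, L = 0.23 m
dP = 25 mmHg = 3333.05 Pa
Q = 2.0044e-05 m^3/s


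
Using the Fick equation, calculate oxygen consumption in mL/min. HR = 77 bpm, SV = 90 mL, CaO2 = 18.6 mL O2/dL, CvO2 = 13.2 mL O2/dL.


CO = HR*SV = 77*90/1000 = 6.93 L/min
a-v O2 diff = 18.6 - 13.2 = 5.4 mL/dL
VO2 = CO * (CaO2-CvO2) * 10 dL/L
VO2 = 6.93 * 5.4 * 10
VO2 = 374.2 mL/min


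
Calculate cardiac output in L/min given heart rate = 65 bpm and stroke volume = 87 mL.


CO = HR * SV
CO = 65 * 87 / 1000
CO = 5.655 L/min


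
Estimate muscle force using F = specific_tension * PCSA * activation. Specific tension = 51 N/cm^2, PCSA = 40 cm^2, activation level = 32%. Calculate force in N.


F = sigma * PCSA * activation
F = 51 * 40 * 0.32
F = 652.8 N


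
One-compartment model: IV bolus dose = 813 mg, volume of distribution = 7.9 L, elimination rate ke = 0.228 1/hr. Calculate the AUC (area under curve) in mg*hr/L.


C0 = Dose/Vd = 813/7.9 = 102.911 mg/L
AUC = C0/ke = 102.911/0.228
AUC = 451.4 mg*hr/L


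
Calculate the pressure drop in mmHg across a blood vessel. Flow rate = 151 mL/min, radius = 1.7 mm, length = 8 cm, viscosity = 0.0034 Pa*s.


dP = 8*mu*L*Q / (pi*r^4)
Q = 151 mL/min = 2.51667e-06 m^3/s
dP = 208.708 Pa = 208.708 / 133.322 mmHg = 1.565 mmHg


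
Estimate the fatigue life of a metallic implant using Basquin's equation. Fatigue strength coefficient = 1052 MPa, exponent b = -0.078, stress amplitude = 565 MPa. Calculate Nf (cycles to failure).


sigma_a = sigma_f' * (2Nf)^b
2Nf = (sigma_a/sigma_f')^(1/b)
2Nf = (565/1052)^(1/-0.078)
2Nf = 2891.4729
Nf = 1446


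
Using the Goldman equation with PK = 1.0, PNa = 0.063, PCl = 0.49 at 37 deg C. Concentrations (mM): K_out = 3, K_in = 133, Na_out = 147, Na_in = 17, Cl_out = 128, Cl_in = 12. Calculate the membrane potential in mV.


Vm = (RT/F)*ln((PK*Ko + PNa*Nao + PCl*Cli)/(PK*Ki + PNa*Nai + PCl*Clo))
Numer = 18.141, Denom = 196.791
Vm = -63.71 mV


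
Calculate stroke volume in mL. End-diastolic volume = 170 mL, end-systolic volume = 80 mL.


SV = EDV - ESV
SV = 170 - 80
SV = 90 mL


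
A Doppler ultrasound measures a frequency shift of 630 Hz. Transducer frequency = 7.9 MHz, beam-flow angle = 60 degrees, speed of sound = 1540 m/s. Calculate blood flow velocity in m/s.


v = fd * c / (2 * f0 * cos(theta))
v = 630 * 1540 / (2 * 7.9000e+06 * cos(60))
v = 0.1228 m/s


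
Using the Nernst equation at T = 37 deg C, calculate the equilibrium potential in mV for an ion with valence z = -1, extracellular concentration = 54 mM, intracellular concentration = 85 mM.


E = (RT/(zF)) * ln(C_out/C_in)
T = 37 + 273.15 = 310.15 K
E = (8.314 * 310.15 / (-1 * 96485)) * ln(54/85)
E = 12.12 mV


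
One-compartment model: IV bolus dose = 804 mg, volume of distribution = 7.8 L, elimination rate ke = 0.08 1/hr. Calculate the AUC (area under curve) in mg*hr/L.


C0 = Dose/Vd = 804/7.8 = 103.077 mg/L
AUC = C0/ke = 103.077/0.08
AUC = 1288 mg*hr/L


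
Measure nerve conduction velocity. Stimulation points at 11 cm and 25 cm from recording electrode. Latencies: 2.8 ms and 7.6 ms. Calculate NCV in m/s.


Distance = (25 - 11) / 100 = 0.14 m
dt = (7.6 - 2.8) / 1000 = 0.0048 s
NCV = dist / dt = 29.17 m/s


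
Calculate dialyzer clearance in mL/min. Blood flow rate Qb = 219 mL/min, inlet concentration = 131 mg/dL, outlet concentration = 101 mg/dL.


K = Qb * (Cb_in - Cb_out) / Cb_in
K = 219 * (131 - 101) / 131
K = 50.15 mL/min


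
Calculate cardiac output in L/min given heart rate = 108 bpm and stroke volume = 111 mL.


CO = HR * SV
CO = 108 * 111 / 1000
CO = 11.99 L/min


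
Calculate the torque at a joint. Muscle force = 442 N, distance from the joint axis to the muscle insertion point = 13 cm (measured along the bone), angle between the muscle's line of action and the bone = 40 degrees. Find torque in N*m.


Torque = F * d * sin(theta)   (moment arm = d*sin(theta))
d = 13 cm = 0.13 m
Torque = 442 * 0.13 * sin(40)
Torque = 36.93 N*m


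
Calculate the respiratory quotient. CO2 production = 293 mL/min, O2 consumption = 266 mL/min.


RQ = VCO2 / VO2
RQ = 293 / 266
RQ = 1.102


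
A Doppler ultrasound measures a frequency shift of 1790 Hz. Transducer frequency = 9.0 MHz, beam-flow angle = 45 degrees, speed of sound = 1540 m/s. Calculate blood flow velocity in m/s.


v = fd * c / (2 * f0 * cos(theta))
v = 1790 * 1540 / (2 * 9.0000e+06 * cos(45))
v = 0.2166 m/s


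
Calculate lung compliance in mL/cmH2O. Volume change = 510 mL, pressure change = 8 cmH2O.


C = dV / dP
C = 510 / 8
C = 63.75 mL/cmH2O


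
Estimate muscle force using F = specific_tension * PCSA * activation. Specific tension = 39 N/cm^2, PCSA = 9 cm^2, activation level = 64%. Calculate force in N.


F = sigma * PCSA * activation
F = 39 * 9 * 0.64
F = 224.6 N


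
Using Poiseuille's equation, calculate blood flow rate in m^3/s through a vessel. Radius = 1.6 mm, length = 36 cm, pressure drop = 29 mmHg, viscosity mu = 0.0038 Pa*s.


Q = pi*r^4*dP / (8*mu*L)
r = 0.0016 m, L = 0.36 m
dP = 29 mmHg = 3866.338 Pa
Q = 7.2737e-06 m^3/s


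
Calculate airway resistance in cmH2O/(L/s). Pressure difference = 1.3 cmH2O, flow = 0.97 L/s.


R = dP / flow
R = 1.3 / 0.97
R = 1.34 cmH2O/(L/s)


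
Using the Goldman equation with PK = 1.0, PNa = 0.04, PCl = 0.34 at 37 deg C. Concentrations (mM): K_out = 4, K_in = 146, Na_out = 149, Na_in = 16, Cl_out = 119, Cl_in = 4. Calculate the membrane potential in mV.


Vm = (RT/F)*ln((PK*Ko + PNa*Nao + PCl*Cli)/(PK*Ki + PNa*Nai + PCl*Clo))
Numer = 11.32, Denom = 187.1
Vm = -74.97 mV


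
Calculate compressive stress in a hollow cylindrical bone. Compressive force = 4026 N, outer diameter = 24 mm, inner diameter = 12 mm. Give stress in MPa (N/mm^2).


A = pi*(r_o^2 - r_i^2)
r_o = 12 mm, r_i = 6 mm
A = 339.292 mm^2
sigma = F/A = 4026 / 339.292
sigma = 11.87 MPa


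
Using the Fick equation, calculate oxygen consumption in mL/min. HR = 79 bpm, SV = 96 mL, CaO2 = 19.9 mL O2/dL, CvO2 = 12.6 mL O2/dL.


CO = HR*SV = 79*96/1000 = 7.584 L/min
a-v O2 diff = 19.9 - 12.6 = 7.3 mL/dL
VO2 = CO * (CaO2-CvO2) * 10 dL/L
VO2 = 7.584 * 7.3 * 10
VO2 = 553.6 mL/min


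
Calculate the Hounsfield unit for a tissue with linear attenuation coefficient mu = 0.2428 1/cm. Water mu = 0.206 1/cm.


HU = ((mu_tissue - mu_water) / mu_water) * 1000
HU = ((0.2428 - 0.206) / 0.206) * 1000
HU = 178.6


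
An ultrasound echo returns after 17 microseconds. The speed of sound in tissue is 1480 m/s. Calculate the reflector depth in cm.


depth = c * t / 2
t = 17 us = 1.7000e-05 s
depth = 1480 * 1.7000e-05 / 2
depth = 0.01258 m = 1.258 cm


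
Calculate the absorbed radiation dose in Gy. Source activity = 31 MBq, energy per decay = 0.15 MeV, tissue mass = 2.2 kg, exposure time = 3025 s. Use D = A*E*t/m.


A = 31 MBq = 3.1000e+07 Bq
E = 0.15 MeV = 2.403e-14 J
D = A*E*t/m = 3.1000e+07*2.403e-14*3025/2.2
D = 0.001024 Gy


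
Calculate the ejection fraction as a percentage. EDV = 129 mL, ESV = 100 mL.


SV = EDV - ESV = 129 - 100 = 29 mL
EF = SV/EDV * 100 = 29/129 * 100
EF = 22.48%


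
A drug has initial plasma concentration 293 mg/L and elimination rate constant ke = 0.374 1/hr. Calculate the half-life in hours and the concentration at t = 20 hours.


t_half = ln(2) / ke = 0.693147 / 0.374 = 1.853 hr
C(t) = C0 * exp(-ke*t) = 293 * exp(-0.374*20)
C(20) = 0.1653 mg/L


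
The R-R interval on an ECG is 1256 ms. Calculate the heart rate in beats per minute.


HR = 60 / RR_interval(s)
RR = 1256 ms = 1.256 s
HR = 60 / 1.256 = 47.77 bpm


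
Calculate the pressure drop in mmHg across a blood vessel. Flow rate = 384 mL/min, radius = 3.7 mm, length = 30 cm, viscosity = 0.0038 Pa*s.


dP = 8*mu*L*Q / (pi*r^4)
Q = 384 mL/min = 6.4e-06 m^3/s
dP = 99.133 Pa = 99.133 / 133.322 mmHg = 0.7436 mmHg


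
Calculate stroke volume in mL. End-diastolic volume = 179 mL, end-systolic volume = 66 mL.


SV = EDV - ESV
SV = 179 - 66
SV = 113 mL


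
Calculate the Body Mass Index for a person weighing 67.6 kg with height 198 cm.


BMI = weight / height^2
height = 198 cm = 1.98 m
BMI = 67.6 / 1.98^2
BMI = 17.24 kg/m^2


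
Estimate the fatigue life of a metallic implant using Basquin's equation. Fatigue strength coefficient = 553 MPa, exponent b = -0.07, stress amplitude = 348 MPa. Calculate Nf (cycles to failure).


sigma_a = sigma_f' * (2Nf)^b
2Nf = (sigma_a/sigma_f')^(1/b)
2Nf = (348/553)^(1/-0.07)
2Nf = 747.33045
Nf = 373.7


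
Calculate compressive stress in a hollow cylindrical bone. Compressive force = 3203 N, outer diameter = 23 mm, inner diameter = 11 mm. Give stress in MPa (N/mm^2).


A = pi*(r_o^2 - r_i^2)
r_o = 11.5 mm, r_i = 5.5 mm
A = 320.442 mm^2
sigma = F/A = 3203 / 320.442
sigma = 9.996 MPa


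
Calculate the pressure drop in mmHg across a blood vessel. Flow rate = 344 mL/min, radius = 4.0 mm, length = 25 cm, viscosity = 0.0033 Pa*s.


dP = 8*mu*L*Q / (pi*r^4)
Q = 344 mL/min = 5.73333e-06 m^3/s
dP = 47.0502 Pa = 47.0502 / 133.322 mmHg = 0.3529 mmHg


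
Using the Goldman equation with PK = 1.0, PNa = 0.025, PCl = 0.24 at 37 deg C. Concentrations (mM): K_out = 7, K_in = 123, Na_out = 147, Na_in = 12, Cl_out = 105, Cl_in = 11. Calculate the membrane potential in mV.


Vm = (RT/F)*ln((PK*Ko + PNa*Nao + PCl*Cli)/(PK*Ki + PNa*Nai + PCl*Clo))
Numer = 13.315, Denom = 148.5
Vm = -64.45 mV


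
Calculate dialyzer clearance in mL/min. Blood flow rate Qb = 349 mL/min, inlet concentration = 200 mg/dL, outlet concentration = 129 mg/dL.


K = Qb * (Cb_in - Cb_out) / Cb_in
K = 349 * (200 - 129) / 200
K = 123.9 mL/min


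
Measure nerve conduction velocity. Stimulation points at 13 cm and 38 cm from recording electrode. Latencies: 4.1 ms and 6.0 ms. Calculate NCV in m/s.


Distance = (38 - 13) / 100 = 0.25 m
dt = (6.0 - 4.1) / 1000 = 0.0019 s
NCV = dist / dt = 131.6 m/s


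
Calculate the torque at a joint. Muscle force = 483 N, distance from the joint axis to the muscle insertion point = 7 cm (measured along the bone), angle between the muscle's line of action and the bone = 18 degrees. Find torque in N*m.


Torque = F * d * sin(theta)   (moment arm = d*sin(theta))
d = 7 cm = 0.07 m
Torque = 483 * 0.07 * sin(18)
Torque = 10.45 N*m
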